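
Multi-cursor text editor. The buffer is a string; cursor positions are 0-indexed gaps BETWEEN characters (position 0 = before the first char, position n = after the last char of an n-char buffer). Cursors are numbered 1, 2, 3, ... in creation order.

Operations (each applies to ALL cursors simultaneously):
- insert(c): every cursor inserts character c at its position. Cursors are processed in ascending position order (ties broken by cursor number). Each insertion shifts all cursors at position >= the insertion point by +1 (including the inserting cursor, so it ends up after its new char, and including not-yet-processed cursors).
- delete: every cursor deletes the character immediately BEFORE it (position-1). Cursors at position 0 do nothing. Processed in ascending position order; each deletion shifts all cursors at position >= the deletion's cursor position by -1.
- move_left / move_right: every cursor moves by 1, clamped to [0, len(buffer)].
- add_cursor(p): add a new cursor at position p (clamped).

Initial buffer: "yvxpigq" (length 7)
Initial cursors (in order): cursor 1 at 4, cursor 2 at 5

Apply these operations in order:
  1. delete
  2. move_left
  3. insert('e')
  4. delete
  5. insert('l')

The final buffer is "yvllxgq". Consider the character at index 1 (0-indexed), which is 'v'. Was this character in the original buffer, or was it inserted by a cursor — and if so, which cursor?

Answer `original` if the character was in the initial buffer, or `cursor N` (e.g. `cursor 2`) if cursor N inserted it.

After op 1 (delete): buffer="yvxgq" (len 5), cursors c1@3 c2@3, authorship .....
After op 2 (move_left): buffer="yvxgq" (len 5), cursors c1@2 c2@2, authorship .....
After op 3 (insert('e')): buffer="yveexgq" (len 7), cursors c1@4 c2@4, authorship ..12...
After op 4 (delete): buffer="yvxgq" (len 5), cursors c1@2 c2@2, authorship .....
After op 5 (insert('l')): buffer="yvllxgq" (len 7), cursors c1@4 c2@4, authorship ..12...
Authorship (.=original, N=cursor N): . . 1 2 . . .
Index 1: author = original

Answer: original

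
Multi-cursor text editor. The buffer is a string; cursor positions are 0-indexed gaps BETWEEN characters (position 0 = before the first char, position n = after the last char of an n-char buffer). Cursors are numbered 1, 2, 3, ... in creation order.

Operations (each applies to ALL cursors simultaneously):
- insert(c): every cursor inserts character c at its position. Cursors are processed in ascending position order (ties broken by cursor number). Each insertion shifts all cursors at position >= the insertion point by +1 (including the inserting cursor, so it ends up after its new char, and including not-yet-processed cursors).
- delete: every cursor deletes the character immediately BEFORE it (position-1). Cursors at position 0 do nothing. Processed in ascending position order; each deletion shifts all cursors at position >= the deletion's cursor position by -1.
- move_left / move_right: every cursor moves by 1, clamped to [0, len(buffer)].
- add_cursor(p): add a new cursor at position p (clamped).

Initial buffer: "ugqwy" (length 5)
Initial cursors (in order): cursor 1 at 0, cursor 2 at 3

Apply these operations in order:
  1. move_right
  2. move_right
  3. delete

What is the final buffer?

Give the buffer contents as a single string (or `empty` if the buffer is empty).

Answer: uqw

Derivation:
After op 1 (move_right): buffer="ugqwy" (len 5), cursors c1@1 c2@4, authorship .....
After op 2 (move_right): buffer="ugqwy" (len 5), cursors c1@2 c2@5, authorship .....
After op 3 (delete): buffer="uqw" (len 3), cursors c1@1 c2@3, authorship ...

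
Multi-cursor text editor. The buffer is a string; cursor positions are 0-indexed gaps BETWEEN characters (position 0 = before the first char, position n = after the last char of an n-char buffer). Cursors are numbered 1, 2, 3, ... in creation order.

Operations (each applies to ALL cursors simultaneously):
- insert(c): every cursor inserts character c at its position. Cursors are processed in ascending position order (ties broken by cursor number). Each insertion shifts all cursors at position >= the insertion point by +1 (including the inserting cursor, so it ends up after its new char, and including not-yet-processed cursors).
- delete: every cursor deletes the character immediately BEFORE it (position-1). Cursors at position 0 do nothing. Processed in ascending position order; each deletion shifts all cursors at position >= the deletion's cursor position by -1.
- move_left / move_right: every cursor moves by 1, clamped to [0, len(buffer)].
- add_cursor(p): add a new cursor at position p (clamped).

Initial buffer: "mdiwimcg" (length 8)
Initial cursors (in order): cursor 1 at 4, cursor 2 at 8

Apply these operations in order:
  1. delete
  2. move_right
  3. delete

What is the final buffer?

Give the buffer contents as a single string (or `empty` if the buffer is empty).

After op 1 (delete): buffer="mdiimc" (len 6), cursors c1@3 c2@6, authorship ......
After op 2 (move_right): buffer="mdiimc" (len 6), cursors c1@4 c2@6, authorship ......
After op 3 (delete): buffer="mdim" (len 4), cursors c1@3 c2@4, authorship ....

Answer: mdim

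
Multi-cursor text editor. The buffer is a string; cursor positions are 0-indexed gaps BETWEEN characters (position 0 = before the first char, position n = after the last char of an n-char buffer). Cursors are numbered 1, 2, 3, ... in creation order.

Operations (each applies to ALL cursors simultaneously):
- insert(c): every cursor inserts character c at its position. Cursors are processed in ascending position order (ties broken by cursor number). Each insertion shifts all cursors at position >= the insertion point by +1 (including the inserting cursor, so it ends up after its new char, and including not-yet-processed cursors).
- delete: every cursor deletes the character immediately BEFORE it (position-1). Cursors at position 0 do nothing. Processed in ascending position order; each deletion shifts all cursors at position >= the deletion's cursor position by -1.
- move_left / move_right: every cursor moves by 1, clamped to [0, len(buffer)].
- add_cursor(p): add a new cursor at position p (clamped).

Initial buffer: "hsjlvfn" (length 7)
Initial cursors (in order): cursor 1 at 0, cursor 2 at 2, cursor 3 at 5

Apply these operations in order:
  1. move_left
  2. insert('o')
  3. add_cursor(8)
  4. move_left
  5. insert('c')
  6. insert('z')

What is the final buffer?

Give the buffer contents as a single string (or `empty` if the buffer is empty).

After op 1 (move_left): buffer="hsjlvfn" (len 7), cursors c1@0 c2@1 c3@4, authorship .......
After op 2 (insert('o')): buffer="ohosjlovfn" (len 10), cursors c1@1 c2@3 c3@7, authorship 1.2...3...
After op 3 (add_cursor(8)): buffer="ohosjlovfn" (len 10), cursors c1@1 c2@3 c3@7 c4@8, authorship 1.2...3...
After op 4 (move_left): buffer="ohosjlovfn" (len 10), cursors c1@0 c2@2 c3@6 c4@7, authorship 1.2...3...
After op 5 (insert('c')): buffer="cohcosjlcocvfn" (len 14), cursors c1@1 c2@4 c3@9 c4@11, authorship 11.22...334...
After op 6 (insert('z')): buffer="czohczosjlczoczvfn" (len 18), cursors c1@2 c2@6 c3@12 c4@15, authorship 111.222...33344...

Answer: czohczosjlczoczvfn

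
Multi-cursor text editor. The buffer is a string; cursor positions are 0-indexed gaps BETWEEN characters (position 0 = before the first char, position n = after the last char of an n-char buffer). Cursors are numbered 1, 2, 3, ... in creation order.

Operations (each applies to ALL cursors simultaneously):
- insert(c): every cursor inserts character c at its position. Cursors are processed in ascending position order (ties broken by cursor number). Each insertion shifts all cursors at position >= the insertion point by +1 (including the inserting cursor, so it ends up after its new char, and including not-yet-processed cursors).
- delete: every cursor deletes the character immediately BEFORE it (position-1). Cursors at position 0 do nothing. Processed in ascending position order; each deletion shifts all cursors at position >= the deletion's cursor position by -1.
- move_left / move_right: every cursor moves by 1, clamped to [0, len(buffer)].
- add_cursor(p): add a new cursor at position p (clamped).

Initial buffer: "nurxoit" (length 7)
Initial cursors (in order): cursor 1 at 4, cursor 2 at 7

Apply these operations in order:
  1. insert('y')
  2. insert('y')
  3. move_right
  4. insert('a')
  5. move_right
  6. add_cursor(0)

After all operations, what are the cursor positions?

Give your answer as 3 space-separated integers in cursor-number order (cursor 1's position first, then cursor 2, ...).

After op 1 (insert('y')): buffer="nurxyoity" (len 9), cursors c1@5 c2@9, authorship ....1...2
After op 2 (insert('y')): buffer="nurxyyoityy" (len 11), cursors c1@6 c2@11, authorship ....11...22
After op 3 (move_right): buffer="nurxyyoityy" (len 11), cursors c1@7 c2@11, authorship ....11...22
After op 4 (insert('a')): buffer="nurxyyoaityya" (len 13), cursors c1@8 c2@13, authorship ....11.1..222
After op 5 (move_right): buffer="nurxyyoaityya" (len 13), cursors c1@9 c2@13, authorship ....11.1..222
After op 6 (add_cursor(0)): buffer="nurxyyoaityya" (len 13), cursors c3@0 c1@9 c2@13, authorship ....11.1..222

Answer: 9 13 0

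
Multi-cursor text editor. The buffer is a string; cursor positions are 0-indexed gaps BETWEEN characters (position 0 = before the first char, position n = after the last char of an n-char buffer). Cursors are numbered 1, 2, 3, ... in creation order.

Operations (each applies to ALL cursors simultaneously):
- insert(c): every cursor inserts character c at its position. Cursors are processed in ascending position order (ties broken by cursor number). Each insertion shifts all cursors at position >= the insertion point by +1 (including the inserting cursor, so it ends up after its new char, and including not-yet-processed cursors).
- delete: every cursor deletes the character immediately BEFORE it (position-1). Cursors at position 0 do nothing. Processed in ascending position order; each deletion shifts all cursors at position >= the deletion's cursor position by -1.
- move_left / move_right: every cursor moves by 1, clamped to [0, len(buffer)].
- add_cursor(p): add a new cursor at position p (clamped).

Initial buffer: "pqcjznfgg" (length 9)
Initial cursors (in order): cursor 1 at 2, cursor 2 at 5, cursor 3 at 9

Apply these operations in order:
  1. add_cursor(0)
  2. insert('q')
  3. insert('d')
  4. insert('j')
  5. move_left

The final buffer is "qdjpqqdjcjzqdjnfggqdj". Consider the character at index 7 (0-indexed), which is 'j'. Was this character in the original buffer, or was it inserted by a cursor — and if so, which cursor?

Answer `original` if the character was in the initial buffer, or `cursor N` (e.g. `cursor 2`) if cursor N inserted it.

After op 1 (add_cursor(0)): buffer="pqcjznfgg" (len 9), cursors c4@0 c1@2 c2@5 c3@9, authorship .........
After op 2 (insert('q')): buffer="qpqqcjzqnfggq" (len 13), cursors c4@1 c1@4 c2@8 c3@13, authorship 4..1...2....3
After op 3 (insert('d')): buffer="qdpqqdcjzqdnfggqd" (len 17), cursors c4@2 c1@6 c2@11 c3@17, authorship 44..11...22....33
After op 4 (insert('j')): buffer="qdjpqqdjcjzqdjnfggqdj" (len 21), cursors c4@3 c1@8 c2@14 c3@21, authorship 444..111...222....333
After op 5 (move_left): buffer="qdjpqqdjcjzqdjnfggqdj" (len 21), cursors c4@2 c1@7 c2@13 c3@20, authorship 444..111...222....333
Authorship (.=original, N=cursor N): 4 4 4 . . 1 1 1 . . . 2 2 2 . . . . 3 3 3
Index 7: author = 1

Answer: cursor 1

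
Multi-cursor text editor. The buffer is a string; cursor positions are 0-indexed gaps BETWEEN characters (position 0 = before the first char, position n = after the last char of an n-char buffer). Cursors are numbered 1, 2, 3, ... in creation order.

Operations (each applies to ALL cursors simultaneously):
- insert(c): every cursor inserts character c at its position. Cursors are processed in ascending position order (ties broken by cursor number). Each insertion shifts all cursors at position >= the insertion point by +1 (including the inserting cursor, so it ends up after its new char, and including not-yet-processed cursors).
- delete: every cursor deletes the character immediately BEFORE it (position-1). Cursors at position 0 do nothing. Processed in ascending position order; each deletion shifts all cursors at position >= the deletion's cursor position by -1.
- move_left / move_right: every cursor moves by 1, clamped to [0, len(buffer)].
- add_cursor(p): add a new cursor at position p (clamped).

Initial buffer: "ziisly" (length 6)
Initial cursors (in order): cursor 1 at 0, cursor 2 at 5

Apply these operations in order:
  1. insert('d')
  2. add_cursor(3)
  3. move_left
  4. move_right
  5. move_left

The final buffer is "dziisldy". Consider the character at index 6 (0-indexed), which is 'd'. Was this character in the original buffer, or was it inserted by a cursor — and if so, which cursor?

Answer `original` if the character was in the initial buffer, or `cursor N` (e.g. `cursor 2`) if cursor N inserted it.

Answer: cursor 2

Derivation:
After op 1 (insert('d')): buffer="dziisldy" (len 8), cursors c1@1 c2@7, authorship 1.....2.
After op 2 (add_cursor(3)): buffer="dziisldy" (len 8), cursors c1@1 c3@3 c2@7, authorship 1.....2.
After op 3 (move_left): buffer="dziisldy" (len 8), cursors c1@0 c3@2 c2@6, authorship 1.....2.
After op 4 (move_right): buffer="dziisldy" (len 8), cursors c1@1 c3@3 c2@7, authorship 1.....2.
After op 5 (move_left): buffer="dziisldy" (len 8), cursors c1@0 c3@2 c2@6, authorship 1.....2.
Authorship (.=original, N=cursor N): 1 . . . . . 2 .
Index 6: author = 2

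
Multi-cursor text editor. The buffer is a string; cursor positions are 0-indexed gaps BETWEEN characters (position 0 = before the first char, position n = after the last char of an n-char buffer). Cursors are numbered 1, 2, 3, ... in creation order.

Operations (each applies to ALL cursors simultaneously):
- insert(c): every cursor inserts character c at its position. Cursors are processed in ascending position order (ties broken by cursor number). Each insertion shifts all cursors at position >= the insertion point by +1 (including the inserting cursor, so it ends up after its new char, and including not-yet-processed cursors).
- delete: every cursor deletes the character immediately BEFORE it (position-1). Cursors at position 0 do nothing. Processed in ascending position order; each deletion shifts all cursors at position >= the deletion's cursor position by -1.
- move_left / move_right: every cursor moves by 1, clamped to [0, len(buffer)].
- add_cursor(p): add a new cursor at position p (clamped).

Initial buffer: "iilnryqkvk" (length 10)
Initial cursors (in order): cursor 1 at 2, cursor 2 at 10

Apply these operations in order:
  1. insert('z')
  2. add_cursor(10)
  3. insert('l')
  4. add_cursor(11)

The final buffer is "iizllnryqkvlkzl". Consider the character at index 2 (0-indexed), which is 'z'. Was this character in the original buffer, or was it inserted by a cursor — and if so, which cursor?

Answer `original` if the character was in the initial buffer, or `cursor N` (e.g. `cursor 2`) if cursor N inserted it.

Answer: cursor 1

Derivation:
After op 1 (insert('z')): buffer="iizlnryqkvkz" (len 12), cursors c1@3 c2@12, authorship ..1........2
After op 2 (add_cursor(10)): buffer="iizlnryqkvkz" (len 12), cursors c1@3 c3@10 c2@12, authorship ..1........2
After op 3 (insert('l')): buffer="iizllnryqkvlkzl" (len 15), cursors c1@4 c3@12 c2@15, authorship ..11.......3.22
After op 4 (add_cursor(11)): buffer="iizllnryqkvlkzl" (len 15), cursors c1@4 c4@11 c3@12 c2@15, authorship ..11.......3.22
Authorship (.=original, N=cursor N): . . 1 1 . . . . . . . 3 . 2 2
Index 2: author = 1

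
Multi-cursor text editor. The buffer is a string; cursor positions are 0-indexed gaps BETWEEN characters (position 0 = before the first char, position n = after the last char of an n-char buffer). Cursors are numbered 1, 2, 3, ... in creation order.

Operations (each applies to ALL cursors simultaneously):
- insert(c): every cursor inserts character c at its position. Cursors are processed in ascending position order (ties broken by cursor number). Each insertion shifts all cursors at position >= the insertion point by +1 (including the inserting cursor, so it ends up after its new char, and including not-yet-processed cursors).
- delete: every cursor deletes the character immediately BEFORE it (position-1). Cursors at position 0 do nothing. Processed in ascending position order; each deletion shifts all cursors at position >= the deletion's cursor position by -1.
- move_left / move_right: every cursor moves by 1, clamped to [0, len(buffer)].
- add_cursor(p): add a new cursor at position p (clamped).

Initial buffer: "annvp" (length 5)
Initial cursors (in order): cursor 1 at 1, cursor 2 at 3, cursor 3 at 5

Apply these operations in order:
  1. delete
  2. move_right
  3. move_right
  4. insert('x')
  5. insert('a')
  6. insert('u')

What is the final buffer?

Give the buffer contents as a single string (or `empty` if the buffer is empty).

After op 1 (delete): buffer="nv" (len 2), cursors c1@0 c2@1 c3@2, authorship ..
After op 2 (move_right): buffer="nv" (len 2), cursors c1@1 c2@2 c3@2, authorship ..
After op 3 (move_right): buffer="nv" (len 2), cursors c1@2 c2@2 c3@2, authorship ..
After op 4 (insert('x')): buffer="nvxxx" (len 5), cursors c1@5 c2@5 c3@5, authorship ..123
After op 5 (insert('a')): buffer="nvxxxaaa" (len 8), cursors c1@8 c2@8 c3@8, authorship ..123123
After op 6 (insert('u')): buffer="nvxxxaaauuu" (len 11), cursors c1@11 c2@11 c3@11, authorship ..123123123

Answer: nvxxxaaauuu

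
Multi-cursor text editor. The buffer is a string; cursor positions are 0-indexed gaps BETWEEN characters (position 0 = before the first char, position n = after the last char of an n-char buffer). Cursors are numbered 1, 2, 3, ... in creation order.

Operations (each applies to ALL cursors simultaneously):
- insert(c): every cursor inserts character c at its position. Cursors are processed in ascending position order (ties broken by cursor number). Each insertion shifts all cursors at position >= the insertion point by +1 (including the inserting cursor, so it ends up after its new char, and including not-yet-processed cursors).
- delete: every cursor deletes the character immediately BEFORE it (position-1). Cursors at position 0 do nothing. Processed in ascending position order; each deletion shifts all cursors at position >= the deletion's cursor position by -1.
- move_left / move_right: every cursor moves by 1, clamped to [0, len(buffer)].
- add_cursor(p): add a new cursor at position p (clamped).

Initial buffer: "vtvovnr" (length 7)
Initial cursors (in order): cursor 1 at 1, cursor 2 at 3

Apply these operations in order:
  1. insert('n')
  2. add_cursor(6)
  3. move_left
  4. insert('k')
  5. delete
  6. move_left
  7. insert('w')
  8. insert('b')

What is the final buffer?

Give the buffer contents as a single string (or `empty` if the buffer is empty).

After op 1 (insert('n')): buffer="vntvnovnr" (len 9), cursors c1@2 c2@5, authorship .1..2....
After op 2 (add_cursor(6)): buffer="vntvnovnr" (len 9), cursors c1@2 c2@5 c3@6, authorship .1..2....
After op 3 (move_left): buffer="vntvnovnr" (len 9), cursors c1@1 c2@4 c3@5, authorship .1..2....
After op 4 (insert('k')): buffer="vkntvknkovnr" (len 12), cursors c1@2 c2@6 c3@8, authorship .11..223....
After op 5 (delete): buffer="vntvnovnr" (len 9), cursors c1@1 c2@4 c3@5, authorship .1..2....
After op 6 (move_left): buffer="vntvnovnr" (len 9), cursors c1@0 c2@3 c3@4, authorship .1..2....
After op 7 (insert('w')): buffer="wvntwvwnovnr" (len 12), cursors c1@1 c2@5 c3@7, authorship 1.1.2.32....
After op 8 (insert('b')): buffer="wbvntwbvwbnovnr" (len 15), cursors c1@2 c2@7 c3@10, authorship 11.1.22.332....

Answer: wbvntwbvwbnovnr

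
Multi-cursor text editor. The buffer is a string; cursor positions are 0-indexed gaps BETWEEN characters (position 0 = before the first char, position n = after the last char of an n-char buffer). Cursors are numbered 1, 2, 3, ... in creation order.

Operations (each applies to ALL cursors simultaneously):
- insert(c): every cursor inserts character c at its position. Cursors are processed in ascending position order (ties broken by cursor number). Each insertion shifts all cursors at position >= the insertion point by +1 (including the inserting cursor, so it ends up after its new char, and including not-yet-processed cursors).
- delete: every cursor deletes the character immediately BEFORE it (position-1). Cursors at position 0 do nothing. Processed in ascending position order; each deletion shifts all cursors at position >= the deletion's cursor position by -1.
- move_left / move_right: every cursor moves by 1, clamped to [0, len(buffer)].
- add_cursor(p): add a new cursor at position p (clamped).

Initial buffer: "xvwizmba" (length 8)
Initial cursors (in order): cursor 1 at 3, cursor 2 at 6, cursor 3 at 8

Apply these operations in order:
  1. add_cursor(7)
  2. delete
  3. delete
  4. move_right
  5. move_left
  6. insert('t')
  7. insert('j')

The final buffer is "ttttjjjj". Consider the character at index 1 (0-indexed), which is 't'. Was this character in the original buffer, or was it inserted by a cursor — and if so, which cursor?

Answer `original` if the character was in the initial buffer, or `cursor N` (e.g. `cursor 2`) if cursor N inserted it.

Answer: cursor 2

Derivation:
After op 1 (add_cursor(7)): buffer="xvwizmba" (len 8), cursors c1@3 c2@6 c4@7 c3@8, authorship ........
After op 2 (delete): buffer="xviz" (len 4), cursors c1@2 c2@4 c3@4 c4@4, authorship ....
After op 3 (delete): buffer="" (len 0), cursors c1@0 c2@0 c3@0 c4@0, authorship 
After op 4 (move_right): buffer="" (len 0), cursors c1@0 c2@0 c3@0 c4@0, authorship 
After op 5 (move_left): buffer="" (len 0), cursors c1@0 c2@0 c3@0 c4@0, authorship 
After op 6 (insert('t')): buffer="tttt" (len 4), cursors c1@4 c2@4 c3@4 c4@4, authorship 1234
After op 7 (insert('j')): buffer="ttttjjjj" (len 8), cursors c1@8 c2@8 c3@8 c4@8, authorship 12341234
Authorship (.=original, N=cursor N): 1 2 3 4 1 2 3 4
Index 1: author = 2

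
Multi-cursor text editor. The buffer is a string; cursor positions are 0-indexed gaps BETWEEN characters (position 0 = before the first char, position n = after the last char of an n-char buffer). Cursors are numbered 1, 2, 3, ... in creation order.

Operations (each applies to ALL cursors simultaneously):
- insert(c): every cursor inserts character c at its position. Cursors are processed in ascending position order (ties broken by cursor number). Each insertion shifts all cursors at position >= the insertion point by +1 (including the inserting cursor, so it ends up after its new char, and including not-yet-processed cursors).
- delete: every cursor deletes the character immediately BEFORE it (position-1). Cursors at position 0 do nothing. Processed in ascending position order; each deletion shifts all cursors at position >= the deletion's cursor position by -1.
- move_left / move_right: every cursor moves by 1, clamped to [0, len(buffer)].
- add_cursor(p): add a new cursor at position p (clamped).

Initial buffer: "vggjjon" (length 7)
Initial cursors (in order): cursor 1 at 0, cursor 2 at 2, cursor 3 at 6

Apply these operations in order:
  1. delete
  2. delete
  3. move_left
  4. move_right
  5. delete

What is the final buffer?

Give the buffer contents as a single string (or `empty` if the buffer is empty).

After op 1 (delete): buffer="vgjjn" (len 5), cursors c1@0 c2@1 c3@4, authorship .....
After op 2 (delete): buffer="gjn" (len 3), cursors c1@0 c2@0 c3@2, authorship ...
After op 3 (move_left): buffer="gjn" (len 3), cursors c1@0 c2@0 c3@1, authorship ...
After op 4 (move_right): buffer="gjn" (len 3), cursors c1@1 c2@1 c3@2, authorship ...
After op 5 (delete): buffer="n" (len 1), cursors c1@0 c2@0 c3@0, authorship .

Answer: n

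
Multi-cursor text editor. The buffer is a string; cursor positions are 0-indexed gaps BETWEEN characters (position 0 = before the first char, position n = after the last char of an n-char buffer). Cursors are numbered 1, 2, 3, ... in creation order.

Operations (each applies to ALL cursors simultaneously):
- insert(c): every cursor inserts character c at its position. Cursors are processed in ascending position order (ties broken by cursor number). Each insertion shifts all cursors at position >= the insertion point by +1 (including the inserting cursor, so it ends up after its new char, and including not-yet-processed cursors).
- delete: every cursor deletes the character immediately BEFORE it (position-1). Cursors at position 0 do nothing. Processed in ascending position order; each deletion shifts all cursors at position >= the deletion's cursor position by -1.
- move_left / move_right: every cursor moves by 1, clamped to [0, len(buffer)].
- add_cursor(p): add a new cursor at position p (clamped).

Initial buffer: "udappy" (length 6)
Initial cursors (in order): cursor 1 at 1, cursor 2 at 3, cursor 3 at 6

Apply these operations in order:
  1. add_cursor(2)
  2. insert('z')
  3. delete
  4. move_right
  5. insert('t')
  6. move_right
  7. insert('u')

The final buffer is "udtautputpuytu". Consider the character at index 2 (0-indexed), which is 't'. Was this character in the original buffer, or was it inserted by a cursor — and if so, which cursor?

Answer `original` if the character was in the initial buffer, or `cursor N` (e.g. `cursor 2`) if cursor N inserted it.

Answer: cursor 1

Derivation:
After op 1 (add_cursor(2)): buffer="udappy" (len 6), cursors c1@1 c4@2 c2@3 c3@6, authorship ......
After op 2 (insert('z')): buffer="uzdzazppyz" (len 10), cursors c1@2 c4@4 c2@6 c3@10, authorship .1.4.2...3
After op 3 (delete): buffer="udappy" (len 6), cursors c1@1 c4@2 c2@3 c3@6, authorship ......
After op 4 (move_right): buffer="udappy" (len 6), cursors c1@2 c4@3 c2@4 c3@6, authorship ......
After op 5 (insert('t')): buffer="udtatptpyt" (len 10), cursors c1@3 c4@5 c2@7 c3@10, authorship ..1.4.2..3
After op 6 (move_right): buffer="udtatptpyt" (len 10), cursors c1@4 c4@6 c2@8 c3@10, authorship ..1.4.2..3
After op 7 (insert('u')): buffer="udtautputpuytu" (len 14), cursors c1@5 c4@8 c2@11 c3@14, authorship ..1.14.42.2.33
Authorship (.=original, N=cursor N): . . 1 . 1 4 . 4 2 . 2 . 3 3
Index 2: author = 1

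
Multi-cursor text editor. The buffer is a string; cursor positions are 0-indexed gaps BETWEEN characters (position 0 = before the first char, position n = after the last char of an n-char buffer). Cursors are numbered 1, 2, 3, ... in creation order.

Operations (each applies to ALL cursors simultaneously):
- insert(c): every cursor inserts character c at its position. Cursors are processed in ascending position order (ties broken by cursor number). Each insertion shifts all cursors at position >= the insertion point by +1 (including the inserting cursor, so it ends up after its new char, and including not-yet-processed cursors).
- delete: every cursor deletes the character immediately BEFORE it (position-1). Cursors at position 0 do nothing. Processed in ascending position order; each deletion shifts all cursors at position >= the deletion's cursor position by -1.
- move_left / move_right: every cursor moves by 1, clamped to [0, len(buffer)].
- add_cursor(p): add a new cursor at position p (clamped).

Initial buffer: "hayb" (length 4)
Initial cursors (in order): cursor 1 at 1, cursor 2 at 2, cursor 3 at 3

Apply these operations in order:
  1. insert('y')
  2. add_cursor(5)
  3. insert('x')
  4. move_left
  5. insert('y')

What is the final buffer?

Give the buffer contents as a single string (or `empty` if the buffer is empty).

Answer: hyyxayyxyyxyyxb

Derivation:
After op 1 (insert('y')): buffer="hyayyyb" (len 7), cursors c1@2 c2@4 c3@6, authorship .1.2.3.
After op 2 (add_cursor(5)): buffer="hyayyyb" (len 7), cursors c1@2 c2@4 c4@5 c3@6, authorship .1.2.3.
After op 3 (insert('x')): buffer="hyxayxyxyxb" (len 11), cursors c1@3 c2@6 c4@8 c3@10, authorship .11.22.433.
After op 4 (move_left): buffer="hyxayxyxyxb" (len 11), cursors c1@2 c2@5 c4@7 c3@9, authorship .11.22.433.
After op 5 (insert('y')): buffer="hyyxayyxyyxyyxb" (len 15), cursors c1@3 c2@7 c4@10 c3@13, authorship .111.222.44333.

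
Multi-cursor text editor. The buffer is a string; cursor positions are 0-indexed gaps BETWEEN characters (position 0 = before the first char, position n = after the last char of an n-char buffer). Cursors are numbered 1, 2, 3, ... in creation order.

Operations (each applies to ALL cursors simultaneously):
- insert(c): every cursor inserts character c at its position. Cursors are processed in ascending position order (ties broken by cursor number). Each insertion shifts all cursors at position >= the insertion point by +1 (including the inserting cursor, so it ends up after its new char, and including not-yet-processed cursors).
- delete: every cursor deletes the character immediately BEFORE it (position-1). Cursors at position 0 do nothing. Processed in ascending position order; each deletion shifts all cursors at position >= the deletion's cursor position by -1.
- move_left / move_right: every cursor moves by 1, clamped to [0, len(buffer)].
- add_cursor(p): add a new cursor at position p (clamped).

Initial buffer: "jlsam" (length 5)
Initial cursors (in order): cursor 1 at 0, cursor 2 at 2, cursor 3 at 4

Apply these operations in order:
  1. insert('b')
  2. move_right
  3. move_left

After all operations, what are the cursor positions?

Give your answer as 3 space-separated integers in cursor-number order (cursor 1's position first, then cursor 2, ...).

Answer: 1 4 7

Derivation:
After op 1 (insert('b')): buffer="bjlbsabm" (len 8), cursors c1@1 c2@4 c3@7, authorship 1..2..3.
After op 2 (move_right): buffer="bjlbsabm" (len 8), cursors c1@2 c2@5 c3@8, authorship 1..2..3.
After op 3 (move_left): buffer="bjlbsabm" (len 8), cursors c1@1 c2@4 c3@7, authorship 1..2..3.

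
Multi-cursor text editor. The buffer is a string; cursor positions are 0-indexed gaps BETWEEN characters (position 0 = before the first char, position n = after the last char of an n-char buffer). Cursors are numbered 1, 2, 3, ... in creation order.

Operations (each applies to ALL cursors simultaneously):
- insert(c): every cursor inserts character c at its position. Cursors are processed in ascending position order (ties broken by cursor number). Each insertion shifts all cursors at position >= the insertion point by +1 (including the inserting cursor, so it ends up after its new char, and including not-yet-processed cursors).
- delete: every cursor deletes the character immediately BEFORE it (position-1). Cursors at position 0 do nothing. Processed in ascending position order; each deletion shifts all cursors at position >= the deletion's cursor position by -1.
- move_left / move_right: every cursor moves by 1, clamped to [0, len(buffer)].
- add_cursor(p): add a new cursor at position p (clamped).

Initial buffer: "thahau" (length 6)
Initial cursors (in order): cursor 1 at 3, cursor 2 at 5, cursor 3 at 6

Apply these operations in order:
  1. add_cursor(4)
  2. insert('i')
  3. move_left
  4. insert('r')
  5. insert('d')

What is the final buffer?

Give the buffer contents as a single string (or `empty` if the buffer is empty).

Answer: thardihrdiardiurdi

Derivation:
After op 1 (add_cursor(4)): buffer="thahau" (len 6), cursors c1@3 c4@4 c2@5 c3@6, authorship ......
After op 2 (insert('i')): buffer="thaihiaiui" (len 10), cursors c1@4 c4@6 c2@8 c3@10, authorship ...1.4.2.3
After op 3 (move_left): buffer="thaihiaiui" (len 10), cursors c1@3 c4@5 c2@7 c3@9, authorship ...1.4.2.3
After op 4 (insert('r')): buffer="tharihriariuri" (len 14), cursors c1@4 c4@7 c2@10 c3@13, authorship ...11.44.22.33
After op 5 (insert('d')): buffer="thardihrdiardiurdi" (len 18), cursors c1@5 c4@9 c2@13 c3@17, authorship ...111.444.222.333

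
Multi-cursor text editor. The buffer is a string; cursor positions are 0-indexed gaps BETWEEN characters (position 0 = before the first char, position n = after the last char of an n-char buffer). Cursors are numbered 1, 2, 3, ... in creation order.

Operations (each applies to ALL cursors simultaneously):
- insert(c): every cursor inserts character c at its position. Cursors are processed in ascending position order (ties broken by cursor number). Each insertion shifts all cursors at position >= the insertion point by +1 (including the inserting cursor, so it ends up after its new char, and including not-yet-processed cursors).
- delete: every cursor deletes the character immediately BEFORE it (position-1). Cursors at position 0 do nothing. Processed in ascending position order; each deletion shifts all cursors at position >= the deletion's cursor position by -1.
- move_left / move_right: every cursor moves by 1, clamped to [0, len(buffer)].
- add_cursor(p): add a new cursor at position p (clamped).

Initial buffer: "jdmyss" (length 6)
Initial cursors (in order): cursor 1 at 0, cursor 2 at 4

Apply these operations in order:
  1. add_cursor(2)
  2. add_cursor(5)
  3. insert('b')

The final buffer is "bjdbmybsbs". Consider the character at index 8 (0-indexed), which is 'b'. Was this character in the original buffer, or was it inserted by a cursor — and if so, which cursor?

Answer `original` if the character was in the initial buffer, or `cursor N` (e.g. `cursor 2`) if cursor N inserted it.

Answer: cursor 4

Derivation:
After op 1 (add_cursor(2)): buffer="jdmyss" (len 6), cursors c1@0 c3@2 c2@4, authorship ......
After op 2 (add_cursor(5)): buffer="jdmyss" (len 6), cursors c1@0 c3@2 c2@4 c4@5, authorship ......
After op 3 (insert('b')): buffer="bjdbmybsbs" (len 10), cursors c1@1 c3@4 c2@7 c4@9, authorship 1..3..2.4.
Authorship (.=original, N=cursor N): 1 . . 3 . . 2 . 4 .
Index 8: author = 4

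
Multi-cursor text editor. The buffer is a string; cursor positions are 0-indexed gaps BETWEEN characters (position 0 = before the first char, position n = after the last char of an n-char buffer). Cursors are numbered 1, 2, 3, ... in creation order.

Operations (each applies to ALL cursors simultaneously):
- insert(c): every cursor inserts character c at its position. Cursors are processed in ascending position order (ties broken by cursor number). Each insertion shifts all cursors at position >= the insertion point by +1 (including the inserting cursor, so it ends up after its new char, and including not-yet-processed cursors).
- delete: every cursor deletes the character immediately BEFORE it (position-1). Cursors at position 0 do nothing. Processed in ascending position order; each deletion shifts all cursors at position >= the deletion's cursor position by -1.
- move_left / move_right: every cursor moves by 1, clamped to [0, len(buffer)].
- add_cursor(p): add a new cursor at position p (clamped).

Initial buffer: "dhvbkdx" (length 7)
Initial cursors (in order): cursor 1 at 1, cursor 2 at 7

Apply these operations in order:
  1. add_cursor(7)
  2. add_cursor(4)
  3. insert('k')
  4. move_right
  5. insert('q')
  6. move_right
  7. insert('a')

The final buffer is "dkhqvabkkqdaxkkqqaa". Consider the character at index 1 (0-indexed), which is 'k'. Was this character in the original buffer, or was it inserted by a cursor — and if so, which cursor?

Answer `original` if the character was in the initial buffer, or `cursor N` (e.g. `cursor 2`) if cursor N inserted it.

After op 1 (add_cursor(7)): buffer="dhvbkdx" (len 7), cursors c1@1 c2@7 c3@7, authorship .......
After op 2 (add_cursor(4)): buffer="dhvbkdx" (len 7), cursors c1@1 c4@4 c2@7 c3@7, authorship .......
After op 3 (insert('k')): buffer="dkhvbkkdxkk" (len 11), cursors c1@2 c4@6 c2@11 c3@11, authorship .1...4...23
After op 4 (move_right): buffer="dkhvbkkdxkk" (len 11), cursors c1@3 c4@7 c2@11 c3@11, authorship .1...4...23
After op 5 (insert('q')): buffer="dkhqvbkkqdxkkqq" (len 15), cursors c1@4 c4@9 c2@15 c3@15, authorship .1.1..4.4..2323
After op 6 (move_right): buffer="dkhqvbkkqdxkkqq" (len 15), cursors c1@5 c4@10 c2@15 c3@15, authorship .1.1..4.4..2323
After op 7 (insert('a')): buffer="dkhqvabkkqdaxkkqqaa" (len 19), cursors c1@6 c4@12 c2@19 c3@19, authorship .1.1.1.4.4.4.232323
Authorship (.=original, N=cursor N): . 1 . 1 . 1 . 4 . 4 . 4 . 2 3 2 3 2 3
Index 1: author = 1

Answer: cursor 1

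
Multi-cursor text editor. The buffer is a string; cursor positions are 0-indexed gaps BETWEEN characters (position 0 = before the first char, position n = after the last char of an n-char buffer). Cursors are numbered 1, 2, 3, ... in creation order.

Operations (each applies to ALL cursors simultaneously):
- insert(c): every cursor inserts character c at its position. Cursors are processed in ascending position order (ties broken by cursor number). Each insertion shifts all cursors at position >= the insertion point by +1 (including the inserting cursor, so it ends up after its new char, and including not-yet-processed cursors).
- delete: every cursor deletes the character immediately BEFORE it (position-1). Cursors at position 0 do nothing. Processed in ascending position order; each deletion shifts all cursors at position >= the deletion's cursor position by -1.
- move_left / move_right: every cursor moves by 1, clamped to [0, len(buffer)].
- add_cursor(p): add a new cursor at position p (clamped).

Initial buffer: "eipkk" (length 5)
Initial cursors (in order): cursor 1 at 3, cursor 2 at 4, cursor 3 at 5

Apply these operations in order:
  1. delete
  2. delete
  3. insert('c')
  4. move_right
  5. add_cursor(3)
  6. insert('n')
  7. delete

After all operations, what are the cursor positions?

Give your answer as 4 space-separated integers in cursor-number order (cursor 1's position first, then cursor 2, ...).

Answer: 3 3 3 3

Derivation:
After op 1 (delete): buffer="ei" (len 2), cursors c1@2 c2@2 c3@2, authorship ..
After op 2 (delete): buffer="" (len 0), cursors c1@0 c2@0 c3@0, authorship 
After op 3 (insert('c')): buffer="ccc" (len 3), cursors c1@3 c2@3 c3@3, authorship 123
After op 4 (move_right): buffer="ccc" (len 3), cursors c1@3 c2@3 c3@3, authorship 123
After op 5 (add_cursor(3)): buffer="ccc" (len 3), cursors c1@3 c2@3 c3@3 c4@3, authorship 123
After op 6 (insert('n')): buffer="cccnnnn" (len 7), cursors c1@7 c2@7 c3@7 c4@7, authorship 1231234
After op 7 (delete): buffer="ccc" (len 3), cursors c1@3 c2@3 c3@3 c4@3, authorship 123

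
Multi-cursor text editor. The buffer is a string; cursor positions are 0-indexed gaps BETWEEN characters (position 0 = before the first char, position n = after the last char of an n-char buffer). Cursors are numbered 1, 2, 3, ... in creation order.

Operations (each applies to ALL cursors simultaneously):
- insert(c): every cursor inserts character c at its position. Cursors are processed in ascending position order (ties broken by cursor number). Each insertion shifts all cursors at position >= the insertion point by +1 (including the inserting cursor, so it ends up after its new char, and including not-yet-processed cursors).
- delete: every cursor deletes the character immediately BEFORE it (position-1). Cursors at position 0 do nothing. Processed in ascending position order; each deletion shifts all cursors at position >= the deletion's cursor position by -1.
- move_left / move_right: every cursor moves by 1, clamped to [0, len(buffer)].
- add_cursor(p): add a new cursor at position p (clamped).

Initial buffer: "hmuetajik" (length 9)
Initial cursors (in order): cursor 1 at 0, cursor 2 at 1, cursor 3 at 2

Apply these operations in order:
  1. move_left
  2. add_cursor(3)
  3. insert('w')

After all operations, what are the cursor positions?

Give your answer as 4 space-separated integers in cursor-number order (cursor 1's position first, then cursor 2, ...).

After op 1 (move_left): buffer="hmuetajik" (len 9), cursors c1@0 c2@0 c3@1, authorship .........
After op 2 (add_cursor(3)): buffer="hmuetajik" (len 9), cursors c1@0 c2@0 c3@1 c4@3, authorship .........
After op 3 (insert('w')): buffer="wwhwmuwetajik" (len 13), cursors c1@2 c2@2 c3@4 c4@7, authorship 12.3..4......

Answer: 2 2 4 7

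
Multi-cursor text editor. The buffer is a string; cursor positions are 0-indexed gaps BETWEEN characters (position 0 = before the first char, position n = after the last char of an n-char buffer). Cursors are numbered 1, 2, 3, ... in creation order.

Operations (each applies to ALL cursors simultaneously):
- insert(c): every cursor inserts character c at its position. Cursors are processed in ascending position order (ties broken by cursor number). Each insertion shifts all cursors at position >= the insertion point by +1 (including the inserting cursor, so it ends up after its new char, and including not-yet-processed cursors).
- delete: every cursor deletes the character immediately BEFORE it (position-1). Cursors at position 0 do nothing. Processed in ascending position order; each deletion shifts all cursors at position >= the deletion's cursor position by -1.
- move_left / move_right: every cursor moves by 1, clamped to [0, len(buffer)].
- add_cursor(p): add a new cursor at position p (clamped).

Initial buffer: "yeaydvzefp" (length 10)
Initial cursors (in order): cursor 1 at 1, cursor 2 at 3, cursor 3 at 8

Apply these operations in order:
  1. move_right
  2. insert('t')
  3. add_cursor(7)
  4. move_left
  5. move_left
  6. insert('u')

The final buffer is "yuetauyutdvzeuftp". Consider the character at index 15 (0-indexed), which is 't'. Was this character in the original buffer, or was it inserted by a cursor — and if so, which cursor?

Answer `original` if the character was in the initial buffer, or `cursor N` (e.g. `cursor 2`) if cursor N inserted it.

Answer: cursor 3

Derivation:
After op 1 (move_right): buffer="yeaydvzefp" (len 10), cursors c1@2 c2@4 c3@9, authorship ..........
After op 2 (insert('t')): buffer="yetaytdvzeftp" (len 13), cursors c1@3 c2@6 c3@12, authorship ..1..2.....3.
After op 3 (add_cursor(7)): buffer="yetaytdvzeftp" (len 13), cursors c1@3 c2@6 c4@7 c3@12, authorship ..1..2.....3.
After op 4 (move_left): buffer="yetaytdvzeftp" (len 13), cursors c1@2 c2@5 c4@6 c3@11, authorship ..1..2.....3.
After op 5 (move_left): buffer="yetaytdvzeftp" (len 13), cursors c1@1 c2@4 c4@5 c3@10, authorship ..1..2.....3.
After op 6 (insert('u')): buffer="yuetauyutdvzeuftp" (len 17), cursors c1@2 c2@6 c4@8 c3@14, authorship .1.1.2.42....3.3.
Authorship (.=original, N=cursor N): . 1 . 1 . 2 . 4 2 . . . . 3 . 3 .
Index 15: author = 3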